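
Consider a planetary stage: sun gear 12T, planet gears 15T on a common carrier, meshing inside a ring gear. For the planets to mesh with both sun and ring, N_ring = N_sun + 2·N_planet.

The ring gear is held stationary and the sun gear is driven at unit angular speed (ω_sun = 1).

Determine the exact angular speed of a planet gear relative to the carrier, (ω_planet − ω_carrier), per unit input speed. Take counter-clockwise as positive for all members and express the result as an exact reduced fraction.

-28/45

N_ring = 12 + 2·15 = 42
12(ω_s−ω_c) = −42(ω_r−ω_c),  ω_r=0, ω_s=1
12(1−ω_c) = −42(0−ω_c)  ⇒  54ω_c = 12  ⇒  ω_c = 2/9
sun–planet: 12·(1−2/9) = −15·(ω_p−ω_c)  ⇒  ω_p−ω_c = −(12/15)·(7/9) = -28/45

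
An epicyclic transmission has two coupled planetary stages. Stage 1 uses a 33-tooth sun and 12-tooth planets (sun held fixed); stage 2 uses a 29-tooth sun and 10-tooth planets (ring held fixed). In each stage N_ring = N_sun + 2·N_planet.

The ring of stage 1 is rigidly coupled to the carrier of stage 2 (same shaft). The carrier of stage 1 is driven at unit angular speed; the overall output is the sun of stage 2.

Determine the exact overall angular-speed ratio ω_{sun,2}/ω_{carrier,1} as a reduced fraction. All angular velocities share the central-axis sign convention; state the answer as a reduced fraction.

2340/551

Stage 1: N_ring = 33 + 2·12 = 57
Stage 1: 33(ω_s−ω_c) = −57(ω_r−ω_c),  ω_s=0, ω_c=1
Stage 1: ω_r = 1 − (33/57)(0−1) = 30/19
  ⇒ ω_r¹/ω_c¹ = 30/19
Stage 2: N_ring = 29 + 2·10 = 49
Stage 2: 29(ω_s−ω_c) = −49(ω_r−ω_c),  ω_r=0, ω_c=1
Stage 2: ω_s = 1 − (49/29)(0−1) = 78/29
  ⇒ ω_s²/ω_c² = 78/29
Coupling ω_c² = ω_r¹ ⇒ overall = 30/19 × 78/29 = 2340/551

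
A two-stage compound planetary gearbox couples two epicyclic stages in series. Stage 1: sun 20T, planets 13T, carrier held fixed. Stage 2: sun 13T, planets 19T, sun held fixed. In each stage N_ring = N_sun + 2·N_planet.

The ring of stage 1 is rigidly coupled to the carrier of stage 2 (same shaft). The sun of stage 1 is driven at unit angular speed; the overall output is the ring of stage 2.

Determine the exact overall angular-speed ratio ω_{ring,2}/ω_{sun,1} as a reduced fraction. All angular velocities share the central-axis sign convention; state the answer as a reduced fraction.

-640/1173

Stage 1: N_ring = 20 + 2·13 = 46
Stage 1: 20(ω_s−ω_c) = −46(ω_r−ω_c),  ω_c=0, ω_s=1
Stage 1: ω_r = 0 − (20/46)(1−0) = -10/23
  ⇒ ω_r¹/ω_s¹ = -10/23
Stage 2: N_ring = 13 + 2·19 = 51
Stage 2: 13(ω_s−ω_c) = −51(ω_r−ω_c),  ω_s=0, ω_c=1
Stage 2: ω_r = 1 − (13/51)(0−1) = 64/51
  ⇒ ω_r²/ω_c² = 64/51
Coupling ω_c² = ω_r¹ ⇒ overall = -10/23 × 64/51 = -640/1173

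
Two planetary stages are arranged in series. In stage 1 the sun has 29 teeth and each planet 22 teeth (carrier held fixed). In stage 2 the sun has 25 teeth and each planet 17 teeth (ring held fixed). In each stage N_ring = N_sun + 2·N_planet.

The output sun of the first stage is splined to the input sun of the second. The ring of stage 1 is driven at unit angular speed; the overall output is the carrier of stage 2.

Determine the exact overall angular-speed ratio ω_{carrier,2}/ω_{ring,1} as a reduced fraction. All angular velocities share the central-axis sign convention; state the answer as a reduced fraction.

-1825/2436

Stage 1: N_ring = 29 + 2·22 = 73
Stage 1: 29(ω_s−ω_c) = −73(ω_r−ω_c),  ω_c=0, ω_r=1
Stage 1: ω_s = 0 − (73/29)(1−0) = -73/29
  ⇒ ω_s¹/ω_r¹ = -73/29
Stage 2: N_ring = 25 + 2·17 = 59
Stage 2: 25(ω_s−ω_c) = −59(ω_r−ω_c),  ω_r=0, ω_s=1
Stage 2: 25(1−ω_c) = −59(0−ω_c)  ⇒  84ω_c = 25  ⇒  ω_c = 25/84
  ⇒ ω_c²/ω_s² = 25/84
Coupling ω_s² = ω_s¹ ⇒ overall = -73/29 × 25/84 = -1825/2436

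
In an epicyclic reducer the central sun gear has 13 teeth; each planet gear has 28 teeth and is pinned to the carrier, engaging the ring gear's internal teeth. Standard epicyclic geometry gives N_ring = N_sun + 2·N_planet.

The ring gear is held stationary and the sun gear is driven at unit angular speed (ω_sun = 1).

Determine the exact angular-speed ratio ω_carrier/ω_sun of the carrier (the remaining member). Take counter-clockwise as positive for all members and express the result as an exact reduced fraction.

N_ring = 13 + 2·28 = 69
13(ω_s−ω_c) = −69(ω_r−ω_c),  ω_r=0, ω_s=1
13(1−ω_c) = −69(0−ω_c)  ⇒  82ω_c = 13  ⇒  ω_c = 13/82
ω_c/ω_s = 13/82

13/82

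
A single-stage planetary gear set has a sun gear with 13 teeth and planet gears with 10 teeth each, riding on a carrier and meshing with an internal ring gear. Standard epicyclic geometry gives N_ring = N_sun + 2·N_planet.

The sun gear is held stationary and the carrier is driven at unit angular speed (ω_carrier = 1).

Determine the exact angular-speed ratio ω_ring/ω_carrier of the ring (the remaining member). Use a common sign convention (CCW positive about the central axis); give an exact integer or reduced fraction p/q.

N_ring = 13 + 2·10 = 33
13(ω_s−ω_c) = −33(ω_r−ω_c),  ω_s=0, ω_c=1
ω_r = 1 − (13/33)(0−1) = 46/33
ω_r/ω_c = 46/33

46/33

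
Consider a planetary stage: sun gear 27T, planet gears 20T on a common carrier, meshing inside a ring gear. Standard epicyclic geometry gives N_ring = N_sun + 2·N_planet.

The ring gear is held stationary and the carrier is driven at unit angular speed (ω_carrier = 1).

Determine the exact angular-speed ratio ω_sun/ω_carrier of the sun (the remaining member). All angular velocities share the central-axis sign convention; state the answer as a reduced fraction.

94/27

N_ring = 27 + 2·20 = 67
27(ω_s−ω_c) = −67(ω_r−ω_c),  ω_r=0, ω_c=1
ω_s = 1 − (67/27)(0−1) = 94/27
ω_s/ω_c = 94/27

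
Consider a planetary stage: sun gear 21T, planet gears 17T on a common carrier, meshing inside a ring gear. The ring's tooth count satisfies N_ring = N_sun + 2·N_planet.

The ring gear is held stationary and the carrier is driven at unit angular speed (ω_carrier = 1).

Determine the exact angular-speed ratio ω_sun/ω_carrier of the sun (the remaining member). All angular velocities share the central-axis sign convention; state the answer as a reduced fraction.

76/21

N_ring = 21 + 2·17 = 55
21(ω_s−ω_c) = −55(ω_r−ω_c),  ω_r=0, ω_c=1
ω_s = 1 − (55/21)(0−1) = 76/21
ω_s/ω_c = 76/21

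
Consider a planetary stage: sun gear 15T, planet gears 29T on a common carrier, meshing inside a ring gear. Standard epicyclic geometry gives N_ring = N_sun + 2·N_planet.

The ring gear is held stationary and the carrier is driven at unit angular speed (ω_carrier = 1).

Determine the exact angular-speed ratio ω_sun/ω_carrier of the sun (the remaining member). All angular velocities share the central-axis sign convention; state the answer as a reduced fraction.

N_ring = 15 + 2·29 = 73
15(ω_s−ω_c) = −73(ω_r−ω_c),  ω_r=0, ω_c=1
ω_s = 1 − (73/15)(0−1) = 88/15
ω_s/ω_c = 88/15

88/15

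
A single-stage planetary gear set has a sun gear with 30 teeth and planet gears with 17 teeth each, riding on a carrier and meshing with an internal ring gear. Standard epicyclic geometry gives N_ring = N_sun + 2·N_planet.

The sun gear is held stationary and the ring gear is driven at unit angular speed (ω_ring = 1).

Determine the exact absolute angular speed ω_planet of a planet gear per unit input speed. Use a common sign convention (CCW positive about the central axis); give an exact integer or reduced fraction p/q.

N_ring = 30 + 2·17 = 64
30(ω_s−ω_c) = −64(ω_r−ω_c),  ω_s=0, ω_r=1
30(0−ω_c) = −64(1−ω_c)  ⇒  94ω_c = 64  ⇒  ω_c = 32/47
sun–planet: 30·(0−32/47) = −17·(ω_p−ω_c)  ⇒  ω_p−ω_c = −(30/17)·(-32/47) = 960/799
ω_p = 32/47 + 960/799 = 32/17

32/17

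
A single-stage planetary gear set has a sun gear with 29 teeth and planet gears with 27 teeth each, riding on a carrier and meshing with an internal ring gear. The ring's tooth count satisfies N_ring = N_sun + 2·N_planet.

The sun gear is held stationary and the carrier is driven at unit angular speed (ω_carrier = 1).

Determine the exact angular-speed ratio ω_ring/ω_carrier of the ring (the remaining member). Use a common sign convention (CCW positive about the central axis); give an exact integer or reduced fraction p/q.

N_ring = 29 + 2·27 = 83
29(ω_s−ω_c) = −83(ω_r−ω_c),  ω_s=0, ω_c=1
ω_r = 1 − (29/83)(0−1) = 112/83
ω_r/ω_c = 112/83

112/83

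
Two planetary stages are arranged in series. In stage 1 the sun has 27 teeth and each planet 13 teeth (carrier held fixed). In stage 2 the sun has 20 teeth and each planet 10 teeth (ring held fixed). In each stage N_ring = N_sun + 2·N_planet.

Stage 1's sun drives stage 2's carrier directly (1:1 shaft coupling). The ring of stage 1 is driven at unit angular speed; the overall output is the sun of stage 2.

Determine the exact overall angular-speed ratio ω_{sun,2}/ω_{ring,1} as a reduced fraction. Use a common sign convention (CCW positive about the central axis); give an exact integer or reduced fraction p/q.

Stage 1: N_ring = 27 + 2·13 = 53
Stage 1: 27(ω_s−ω_c) = −53(ω_r−ω_c),  ω_c=0, ω_r=1
Stage 1: ω_s = 0 − (53/27)(1−0) = -53/27
  ⇒ ω_s¹/ω_r¹ = -53/27
Stage 2: N_ring = 20 + 2·10 = 40
Stage 2: 20(ω_s−ω_c) = −40(ω_r−ω_c),  ω_r=0, ω_c=1
Stage 2: ω_s = 1 − (40/20)(0−1) = 3
  ⇒ ω_s²/ω_c² = 3
Coupling ω_c² = ω_s¹ ⇒ overall = -53/27 × 3 = -53/9

-53/9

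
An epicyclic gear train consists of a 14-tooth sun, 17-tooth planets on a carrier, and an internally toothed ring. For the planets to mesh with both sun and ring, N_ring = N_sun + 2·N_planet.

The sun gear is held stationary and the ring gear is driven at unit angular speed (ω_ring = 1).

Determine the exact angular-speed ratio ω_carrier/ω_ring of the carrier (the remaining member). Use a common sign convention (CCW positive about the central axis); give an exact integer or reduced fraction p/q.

24/31

N_ring = 14 + 2·17 = 48
14(ω_s−ω_c) = −48(ω_r−ω_c),  ω_s=0, ω_r=1
14(0−ω_c) = −48(1−ω_c)  ⇒  62ω_c = 48  ⇒  ω_c = 24/31
ω_c/ω_r = 24/31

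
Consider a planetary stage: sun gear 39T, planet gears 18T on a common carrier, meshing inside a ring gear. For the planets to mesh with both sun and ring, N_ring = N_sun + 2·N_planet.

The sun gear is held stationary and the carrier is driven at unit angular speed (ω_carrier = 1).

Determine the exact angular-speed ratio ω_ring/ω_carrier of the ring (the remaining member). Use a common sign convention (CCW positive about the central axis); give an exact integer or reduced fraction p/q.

N_ring = 39 + 2·18 = 75
39(ω_s−ω_c) = −75(ω_r−ω_c),  ω_s=0, ω_c=1
ω_r = 1 − (39/75)(0−1) = 38/25
ω_r/ω_c = 38/25

38/25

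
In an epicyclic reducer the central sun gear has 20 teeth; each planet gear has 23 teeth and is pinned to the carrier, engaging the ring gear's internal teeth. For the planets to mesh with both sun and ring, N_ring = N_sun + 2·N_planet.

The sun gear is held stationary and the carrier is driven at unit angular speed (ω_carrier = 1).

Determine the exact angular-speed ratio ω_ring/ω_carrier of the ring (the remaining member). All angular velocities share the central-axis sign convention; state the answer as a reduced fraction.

N_ring = 20 + 2·23 = 66
20(ω_s−ω_c) = −66(ω_r−ω_c),  ω_s=0, ω_c=1
ω_r = 1 − (20/66)(0−1) = 43/33
ω_r/ω_c = 43/33

43/33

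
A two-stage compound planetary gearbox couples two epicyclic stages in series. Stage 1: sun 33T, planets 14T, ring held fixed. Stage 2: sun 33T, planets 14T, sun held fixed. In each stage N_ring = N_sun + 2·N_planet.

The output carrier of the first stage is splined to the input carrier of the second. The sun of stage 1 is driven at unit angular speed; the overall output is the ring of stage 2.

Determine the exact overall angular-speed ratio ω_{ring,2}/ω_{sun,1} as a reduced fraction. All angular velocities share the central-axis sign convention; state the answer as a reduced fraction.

33/61

Stage 1: N_ring = 33 + 2·14 = 61
Stage 1: 33(ω_s−ω_c) = −61(ω_r−ω_c),  ω_r=0, ω_s=1
Stage 1: 33(1−ω_c) = −61(0−ω_c)  ⇒  94ω_c = 33  ⇒  ω_c = 33/94
  ⇒ ω_c¹/ω_s¹ = 33/94
Stage 2: N_ring = 33 + 2·14 = 61
Stage 2: 33(ω_s−ω_c) = −61(ω_r−ω_c),  ω_s=0, ω_c=1
Stage 2: ω_r = 1 − (33/61)(0−1) = 94/61
  ⇒ ω_r²/ω_c² = 94/61
Coupling ω_c² = ω_c¹ ⇒ overall = 33/94 × 94/61 = 33/61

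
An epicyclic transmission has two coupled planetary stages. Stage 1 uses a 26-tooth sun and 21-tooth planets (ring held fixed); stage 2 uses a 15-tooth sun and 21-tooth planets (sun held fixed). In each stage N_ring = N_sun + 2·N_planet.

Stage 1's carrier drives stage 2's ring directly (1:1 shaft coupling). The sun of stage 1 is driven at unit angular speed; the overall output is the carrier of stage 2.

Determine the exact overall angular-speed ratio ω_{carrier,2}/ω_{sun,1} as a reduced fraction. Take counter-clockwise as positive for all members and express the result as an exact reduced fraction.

247/1128

Stage 1: N_ring = 26 + 2·21 = 68
Stage 1: 26(ω_s−ω_c) = −68(ω_r−ω_c),  ω_r=0, ω_s=1
Stage 1: 26(1−ω_c) = −68(0−ω_c)  ⇒  94ω_c = 26  ⇒  ω_c = 13/47
  ⇒ ω_c¹/ω_s¹ = 13/47
Stage 2: N_ring = 15 + 2·21 = 57
Stage 2: 15(ω_s−ω_c) = −57(ω_r−ω_c),  ω_s=0, ω_r=1
Stage 2: 15(0−ω_c) = −57(1−ω_c)  ⇒  72ω_c = 57  ⇒  ω_c = 19/24
  ⇒ ω_c²/ω_r² = 19/24
Coupling ω_r² = ω_c¹ ⇒ overall = 13/47 × 19/24 = 247/1128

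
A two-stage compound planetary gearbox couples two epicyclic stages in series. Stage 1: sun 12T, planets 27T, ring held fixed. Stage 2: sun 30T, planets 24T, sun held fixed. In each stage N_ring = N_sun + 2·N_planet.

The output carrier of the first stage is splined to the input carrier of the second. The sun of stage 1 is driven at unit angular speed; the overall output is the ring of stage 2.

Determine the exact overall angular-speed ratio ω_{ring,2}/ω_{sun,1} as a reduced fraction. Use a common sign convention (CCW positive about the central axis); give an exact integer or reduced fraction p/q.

36/169

Stage 1: N_ring = 12 + 2·27 = 66
Stage 1: 12(ω_s−ω_c) = −66(ω_r−ω_c),  ω_r=0, ω_s=1
Stage 1: 12(1−ω_c) = −66(0−ω_c)  ⇒  78ω_c = 12  ⇒  ω_c = 2/13
  ⇒ ω_c¹/ω_s¹ = 2/13
Stage 2: N_ring = 30 + 2·24 = 78
Stage 2: 30(ω_s−ω_c) = −78(ω_r−ω_c),  ω_s=0, ω_c=1
Stage 2: ω_r = 1 − (30/78)(0−1) = 18/13
  ⇒ ω_r²/ω_c² = 18/13
Coupling ω_c² = ω_c¹ ⇒ overall = 2/13 × 18/13 = 36/169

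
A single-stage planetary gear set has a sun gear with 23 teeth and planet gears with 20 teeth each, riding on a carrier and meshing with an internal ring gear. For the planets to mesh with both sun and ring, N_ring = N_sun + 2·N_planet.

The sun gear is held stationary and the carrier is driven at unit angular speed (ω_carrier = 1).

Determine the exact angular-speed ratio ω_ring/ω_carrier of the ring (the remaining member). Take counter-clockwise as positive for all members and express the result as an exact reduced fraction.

86/63

N_ring = 23 + 2·20 = 63
23(ω_s−ω_c) = −63(ω_r−ω_c),  ω_s=0, ω_c=1
ω_r = 1 − (23/63)(0−1) = 86/63
ω_r/ω_c = 86/63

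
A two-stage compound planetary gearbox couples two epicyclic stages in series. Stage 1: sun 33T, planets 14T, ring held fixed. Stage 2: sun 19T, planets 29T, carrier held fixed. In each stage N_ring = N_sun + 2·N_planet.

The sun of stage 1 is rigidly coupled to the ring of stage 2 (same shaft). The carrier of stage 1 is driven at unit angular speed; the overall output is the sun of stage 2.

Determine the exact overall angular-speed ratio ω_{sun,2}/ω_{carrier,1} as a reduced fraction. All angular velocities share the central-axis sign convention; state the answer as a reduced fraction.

Stage 1: N_ring = 33 + 2·14 = 61
Stage 1: 33(ω_s−ω_c) = −61(ω_r−ω_c),  ω_r=0, ω_c=1
Stage 1: ω_s = 1 − (61/33)(0−1) = 94/33
  ⇒ ω_s¹/ω_c¹ = 94/33
Stage 2: N_ring = 19 + 2·29 = 77
Stage 2: 19(ω_s−ω_c) = −77(ω_r−ω_c),  ω_c=0, ω_r=1
Stage 2: ω_s = 0 − (77/19)(1−0) = -77/19
  ⇒ ω_s²/ω_r² = -77/19
Coupling ω_r² = ω_s¹ ⇒ overall = 94/33 × -77/19 = -658/57

-658/57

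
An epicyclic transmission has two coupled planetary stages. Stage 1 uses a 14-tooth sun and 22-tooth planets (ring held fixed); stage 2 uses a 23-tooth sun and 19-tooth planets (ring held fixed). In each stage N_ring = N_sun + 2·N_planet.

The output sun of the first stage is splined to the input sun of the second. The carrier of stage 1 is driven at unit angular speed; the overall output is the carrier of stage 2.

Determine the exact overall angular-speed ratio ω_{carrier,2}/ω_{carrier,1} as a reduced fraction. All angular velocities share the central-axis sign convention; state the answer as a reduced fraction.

69/49

Stage 1: N_ring = 14 + 2·22 = 58
Stage 1: 14(ω_s−ω_c) = −58(ω_r−ω_c),  ω_r=0, ω_c=1
Stage 1: ω_s = 1 − (58/14)(0−1) = 36/7
  ⇒ ω_s¹/ω_c¹ = 36/7
Stage 2: N_ring = 23 + 2·19 = 61
Stage 2: 23(ω_s−ω_c) = −61(ω_r−ω_c),  ω_r=0, ω_s=1
Stage 2: 23(1−ω_c) = −61(0−ω_c)  ⇒  84ω_c = 23  ⇒  ω_c = 23/84
  ⇒ ω_c²/ω_s² = 23/84
Coupling ω_s² = ω_s¹ ⇒ overall = 36/7 × 23/84 = 69/49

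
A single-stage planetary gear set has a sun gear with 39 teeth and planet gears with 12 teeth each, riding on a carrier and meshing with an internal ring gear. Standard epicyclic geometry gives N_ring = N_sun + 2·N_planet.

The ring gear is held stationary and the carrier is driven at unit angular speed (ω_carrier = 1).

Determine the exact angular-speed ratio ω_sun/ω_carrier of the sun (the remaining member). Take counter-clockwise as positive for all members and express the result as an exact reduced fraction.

N_ring = 39 + 2·12 = 63
39(ω_s−ω_c) = −63(ω_r−ω_c),  ω_r=0, ω_c=1
ω_s = 1 − (63/39)(0−1) = 34/13
ω_s/ω_c = 34/13

34/13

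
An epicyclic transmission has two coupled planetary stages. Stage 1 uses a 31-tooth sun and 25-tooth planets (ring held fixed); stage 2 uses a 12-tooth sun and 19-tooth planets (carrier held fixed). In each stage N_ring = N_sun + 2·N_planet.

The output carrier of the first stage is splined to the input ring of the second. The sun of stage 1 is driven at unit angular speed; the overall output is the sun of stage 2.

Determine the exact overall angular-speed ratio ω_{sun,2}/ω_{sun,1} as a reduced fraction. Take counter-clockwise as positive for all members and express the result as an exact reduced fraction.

-775/672

Stage 1: N_ring = 31 + 2·25 = 81
Stage 1: 31(ω_s−ω_c) = −81(ω_r−ω_c),  ω_r=0, ω_s=1
Stage 1: 31(1−ω_c) = −81(0−ω_c)  ⇒  112ω_c = 31  ⇒  ω_c = 31/112
  ⇒ ω_c¹/ω_s¹ = 31/112
Stage 2: N_ring = 12 + 2·19 = 50
Stage 2: 12(ω_s−ω_c) = −50(ω_r−ω_c),  ω_c=0, ω_r=1
Stage 2: ω_s = 0 − (50/12)(1−0) = -25/6
  ⇒ ω_s²/ω_r² = -25/6
Coupling ω_r² = ω_c¹ ⇒ overall = 31/112 × -25/6 = -775/672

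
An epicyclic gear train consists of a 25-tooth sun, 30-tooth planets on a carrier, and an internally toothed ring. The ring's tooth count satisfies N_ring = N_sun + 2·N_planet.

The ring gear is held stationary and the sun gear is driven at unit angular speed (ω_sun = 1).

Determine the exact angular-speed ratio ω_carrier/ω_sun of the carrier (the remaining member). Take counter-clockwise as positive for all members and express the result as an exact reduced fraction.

5/22

N_ring = 25 + 2·30 = 85
25(ω_s−ω_c) = −85(ω_r−ω_c),  ω_r=0, ω_s=1
25(1−ω_c) = −85(0−ω_c)  ⇒  110ω_c = 25  ⇒  ω_c = 5/22
ω_c/ω_s = 5/22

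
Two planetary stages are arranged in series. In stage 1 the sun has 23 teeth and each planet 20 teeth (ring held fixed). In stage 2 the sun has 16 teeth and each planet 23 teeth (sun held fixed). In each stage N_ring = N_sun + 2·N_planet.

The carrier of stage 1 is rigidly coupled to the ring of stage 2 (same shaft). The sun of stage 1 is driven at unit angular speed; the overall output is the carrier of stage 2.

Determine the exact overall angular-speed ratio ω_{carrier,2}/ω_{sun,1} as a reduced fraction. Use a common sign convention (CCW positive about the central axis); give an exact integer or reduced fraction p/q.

713/3354

Stage 1: N_ring = 23 + 2·20 = 63
Stage 1: 23(ω_s−ω_c) = −63(ω_r−ω_c),  ω_r=0, ω_s=1
Stage 1: 23(1−ω_c) = −63(0−ω_c)  ⇒  86ω_c = 23  ⇒  ω_c = 23/86
  ⇒ ω_c¹/ω_s¹ = 23/86
Stage 2: N_ring = 16 + 2·23 = 62
Stage 2: 16(ω_s−ω_c) = −62(ω_r−ω_c),  ω_s=0, ω_r=1
Stage 2: 16(0−ω_c) = −62(1−ω_c)  ⇒  78ω_c = 62  ⇒  ω_c = 31/39
  ⇒ ω_c²/ω_r² = 31/39
Coupling ω_r² = ω_c¹ ⇒ overall = 23/86 × 31/39 = 713/3354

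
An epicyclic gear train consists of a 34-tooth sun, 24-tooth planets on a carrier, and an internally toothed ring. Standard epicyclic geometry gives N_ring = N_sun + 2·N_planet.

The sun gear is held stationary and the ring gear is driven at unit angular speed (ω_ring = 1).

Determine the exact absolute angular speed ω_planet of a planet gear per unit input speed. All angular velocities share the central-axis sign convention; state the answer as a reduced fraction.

N_ring = 34 + 2·24 = 82
34(ω_s−ω_c) = −82(ω_r−ω_c),  ω_s=0, ω_r=1
34(0−ω_c) = −82(1−ω_c)  ⇒  116ω_c = 82  ⇒  ω_c = 41/58
sun–planet: 34·(0−41/58) = −24·(ω_p−ω_c)  ⇒  ω_p−ω_c = −(34/24)·(-41/58) = 697/696
ω_p = 41/58 + 697/696 = 41/24

41/24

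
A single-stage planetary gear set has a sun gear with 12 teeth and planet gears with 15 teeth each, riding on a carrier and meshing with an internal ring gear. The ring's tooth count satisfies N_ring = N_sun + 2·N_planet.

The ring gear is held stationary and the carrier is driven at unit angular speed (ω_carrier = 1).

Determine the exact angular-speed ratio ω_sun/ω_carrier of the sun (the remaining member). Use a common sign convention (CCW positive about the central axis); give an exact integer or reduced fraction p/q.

9/2

N_ring = 12 + 2·15 = 42
12(ω_s−ω_c) = −42(ω_r−ω_c),  ω_r=0, ω_c=1
ω_s = 1 − (42/12)(0−1) = 9/2
ω_s/ω_c = 9/2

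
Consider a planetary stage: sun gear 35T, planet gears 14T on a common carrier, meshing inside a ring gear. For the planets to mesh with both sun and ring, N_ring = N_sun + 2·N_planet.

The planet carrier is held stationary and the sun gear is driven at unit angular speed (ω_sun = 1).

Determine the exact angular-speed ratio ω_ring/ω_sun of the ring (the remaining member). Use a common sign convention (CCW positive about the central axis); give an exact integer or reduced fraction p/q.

-5/9

N_ring = 35 + 2·14 = 63
35(ω_s−ω_c) = −63(ω_r−ω_c),  ω_c=0, ω_s=1
ω_r = 0 − (35/63)(1−0) = -5/9
ω_r/ω_s = -5/9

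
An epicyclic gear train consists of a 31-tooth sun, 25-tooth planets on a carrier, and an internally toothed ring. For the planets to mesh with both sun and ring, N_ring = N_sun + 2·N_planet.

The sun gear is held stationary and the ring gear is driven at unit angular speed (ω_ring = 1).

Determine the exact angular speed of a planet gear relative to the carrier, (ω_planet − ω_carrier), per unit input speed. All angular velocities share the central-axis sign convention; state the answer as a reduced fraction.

2511/2800

N_ring = 31 + 2·25 = 81
31(ω_s−ω_c) = −81(ω_r−ω_c),  ω_s=0, ω_r=1
31(0−ω_c) = −81(1−ω_c)  ⇒  112ω_c = 81  ⇒  ω_c = 81/112
sun–planet: 31·(0−81/112) = −25·(ω_p−ω_c)  ⇒  ω_p−ω_c = −(31/25)·(-81/112) = 2511/2800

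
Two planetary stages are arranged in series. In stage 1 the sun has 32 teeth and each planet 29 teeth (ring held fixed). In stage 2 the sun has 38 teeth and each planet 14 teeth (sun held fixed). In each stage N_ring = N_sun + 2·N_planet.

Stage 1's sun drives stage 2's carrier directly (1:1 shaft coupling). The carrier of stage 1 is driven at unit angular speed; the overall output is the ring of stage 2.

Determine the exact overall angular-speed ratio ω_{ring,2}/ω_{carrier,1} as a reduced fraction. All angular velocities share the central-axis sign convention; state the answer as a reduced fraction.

Stage 1: N_ring = 32 + 2·29 = 90
Stage 1: 32(ω_s−ω_c) = −90(ω_r−ω_c),  ω_r=0, ω_c=1
Stage 1: ω_s = 1 − (90/32)(0−1) = 61/16
  ⇒ ω_s¹/ω_c¹ = 61/16
Stage 2: N_ring = 38 + 2·14 = 66
Stage 2: 38(ω_s−ω_c) = −66(ω_r−ω_c),  ω_s=0, ω_c=1
Stage 2: ω_r = 1 − (38/66)(0−1) = 52/33
  ⇒ ω_r²/ω_c² = 52/33
Coupling ω_c² = ω_s¹ ⇒ overall = 61/16 × 52/33 = 793/132

793/132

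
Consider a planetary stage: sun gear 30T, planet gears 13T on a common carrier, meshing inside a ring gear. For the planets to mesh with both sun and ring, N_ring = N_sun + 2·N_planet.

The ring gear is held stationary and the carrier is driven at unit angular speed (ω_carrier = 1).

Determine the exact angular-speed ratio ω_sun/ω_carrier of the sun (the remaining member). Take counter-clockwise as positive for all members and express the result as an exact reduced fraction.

N_ring = 30 + 2·13 = 56
30(ω_s−ω_c) = −56(ω_r−ω_c),  ω_r=0, ω_c=1
ω_s = 1 − (56/30)(0−1) = 43/15
ω_s/ω_c = 43/15

43/15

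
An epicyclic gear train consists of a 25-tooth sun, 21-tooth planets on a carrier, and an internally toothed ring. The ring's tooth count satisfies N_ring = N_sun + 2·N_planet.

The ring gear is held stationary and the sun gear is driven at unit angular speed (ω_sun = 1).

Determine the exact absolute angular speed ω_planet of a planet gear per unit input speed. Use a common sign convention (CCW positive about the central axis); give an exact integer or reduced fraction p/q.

N_ring = 25 + 2·21 = 67
25(ω_s−ω_c) = −67(ω_r−ω_c),  ω_r=0, ω_s=1
25(1−ω_c) = −67(0−ω_c)  ⇒  92ω_c = 25  ⇒  ω_c = 25/92
sun–planet: 25·(1−25/92) = −21·(ω_p−ω_c)  ⇒  ω_p−ω_c = −(25/21)·(67/92) = -1675/1932
ω_p = 25/92 − 1675/1932 = -25/42

-25/42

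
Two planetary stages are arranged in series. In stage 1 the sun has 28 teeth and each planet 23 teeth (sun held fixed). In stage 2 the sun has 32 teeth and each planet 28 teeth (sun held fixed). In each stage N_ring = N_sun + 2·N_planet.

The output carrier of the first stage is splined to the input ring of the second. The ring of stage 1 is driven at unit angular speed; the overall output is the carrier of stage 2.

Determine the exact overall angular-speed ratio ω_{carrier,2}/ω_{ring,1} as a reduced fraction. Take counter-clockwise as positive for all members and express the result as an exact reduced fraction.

407/765

Stage 1: N_ring = 28 + 2·23 = 74
Stage 1: 28(ω_s−ω_c) = −74(ω_r−ω_c),  ω_s=0, ω_r=1
Stage 1: 28(0−ω_c) = −74(1−ω_c)  ⇒  102ω_c = 74  ⇒  ω_c = 37/51
  ⇒ ω_c¹/ω_r¹ = 37/51
Stage 2: N_ring = 32 + 2·28 = 88
Stage 2: 32(ω_s−ω_c) = −88(ω_r−ω_c),  ω_s=0, ω_r=1
Stage 2: 32(0−ω_c) = −88(1−ω_c)  ⇒  120ω_c = 88  ⇒  ω_c = 11/15
  ⇒ ω_c²/ω_r² = 11/15
Coupling ω_r² = ω_c¹ ⇒ overall = 37/51 × 11/15 = 407/765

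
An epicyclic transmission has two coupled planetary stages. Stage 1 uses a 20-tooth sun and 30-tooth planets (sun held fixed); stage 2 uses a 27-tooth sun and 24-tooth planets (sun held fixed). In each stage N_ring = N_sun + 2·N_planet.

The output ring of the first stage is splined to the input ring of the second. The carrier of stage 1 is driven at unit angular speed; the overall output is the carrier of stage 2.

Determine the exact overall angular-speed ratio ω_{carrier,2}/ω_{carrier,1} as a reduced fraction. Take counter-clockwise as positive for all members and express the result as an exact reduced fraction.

Stage 1: N_ring = 20 + 2·30 = 80
Stage 1: 20(ω_s−ω_c) = −80(ω_r−ω_c),  ω_s=0, ω_c=1
Stage 1: ω_r = 1 − (20/80)(0−1) = 5/4
  ⇒ ω_r¹/ω_c¹ = 5/4
Stage 2: N_ring = 27 + 2·24 = 75
Stage 2: 27(ω_s−ω_c) = −75(ω_r−ω_c),  ω_s=0, ω_r=1
Stage 2: 27(0−ω_c) = −75(1−ω_c)  ⇒  102ω_c = 75  ⇒  ω_c = 25/34
  ⇒ ω_c²/ω_r² = 25/34
Coupling ω_r² = ω_r¹ ⇒ overall = 5/4 × 25/34 = 125/136

125/136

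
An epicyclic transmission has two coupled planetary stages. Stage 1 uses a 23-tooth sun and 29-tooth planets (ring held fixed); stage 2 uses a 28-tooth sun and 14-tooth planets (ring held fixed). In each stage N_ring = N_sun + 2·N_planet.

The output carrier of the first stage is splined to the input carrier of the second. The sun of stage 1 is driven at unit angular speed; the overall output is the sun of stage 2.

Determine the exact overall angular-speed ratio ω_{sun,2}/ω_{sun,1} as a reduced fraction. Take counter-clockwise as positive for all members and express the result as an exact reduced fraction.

69/104

Stage 1: N_ring = 23 + 2·29 = 81
Stage 1: 23(ω_s−ω_c) = −81(ω_r−ω_c),  ω_r=0, ω_s=1
Stage 1: 23(1−ω_c) = −81(0−ω_c)  ⇒  104ω_c = 23  ⇒  ω_c = 23/104
  ⇒ ω_c¹/ω_s¹ = 23/104
Stage 2: N_ring = 28 + 2·14 = 56
Stage 2: 28(ω_s−ω_c) = −56(ω_r−ω_c),  ω_r=0, ω_c=1
Stage 2: ω_s = 1 − (56/28)(0−1) = 3
  ⇒ ω_s²/ω_c² = 3
Coupling ω_c² = ω_c¹ ⇒ overall = 23/104 × 3 = 69/104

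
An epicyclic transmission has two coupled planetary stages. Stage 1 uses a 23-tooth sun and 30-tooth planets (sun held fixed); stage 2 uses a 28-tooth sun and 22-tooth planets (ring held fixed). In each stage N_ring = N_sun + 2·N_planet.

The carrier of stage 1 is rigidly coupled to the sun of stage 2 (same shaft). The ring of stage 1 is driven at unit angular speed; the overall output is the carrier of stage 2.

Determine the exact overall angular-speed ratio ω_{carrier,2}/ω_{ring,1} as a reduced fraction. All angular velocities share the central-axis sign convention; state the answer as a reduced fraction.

Stage 1: N_ring = 23 + 2·30 = 83
Stage 1: 23(ω_s−ω_c) = −83(ω_r−ω_c),  ω_s=0, ω_r=1
Stage 1: 23(0−ω_c) = −83(1−ω_c)  ⇒  106ω_c = 83  ⇒  ω_c = 83/106
  ⇒ ω_c¹/ω_r¹ = 83/106
Stage 2: N_ring = 28 + 2·22 = 72
Stage 2: 28(ω_s−ω_c) = −72(ω_r−ω_c),  ω_r=0, ω_s=1
Stage 2: 28(1−ω_c) = −72(0−ω_c)  ⇒  100ω_c = 28  ⇒  ω_c = 7/25
  ⇒ ω_c²/ω_s² = 7/25
Coupling ω_s² = ω_c¹ ⇒ overall = 83/106 × 7/25 = 581/2650

581/2650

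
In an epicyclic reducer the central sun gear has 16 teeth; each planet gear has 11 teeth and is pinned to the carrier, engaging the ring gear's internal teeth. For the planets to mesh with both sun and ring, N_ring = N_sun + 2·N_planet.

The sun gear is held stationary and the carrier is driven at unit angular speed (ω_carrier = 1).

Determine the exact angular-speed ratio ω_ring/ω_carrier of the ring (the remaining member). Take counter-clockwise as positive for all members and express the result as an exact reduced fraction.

N_ring = 16 + 2·11 = 38
16(ω_s−ω_c) = −38(ω_r−ω_c),  ω_s=0, ω_c=1
ω_r = 1 − (16/38)(0−1) = 27/19
ω_r/ω_c = 27/19

27/19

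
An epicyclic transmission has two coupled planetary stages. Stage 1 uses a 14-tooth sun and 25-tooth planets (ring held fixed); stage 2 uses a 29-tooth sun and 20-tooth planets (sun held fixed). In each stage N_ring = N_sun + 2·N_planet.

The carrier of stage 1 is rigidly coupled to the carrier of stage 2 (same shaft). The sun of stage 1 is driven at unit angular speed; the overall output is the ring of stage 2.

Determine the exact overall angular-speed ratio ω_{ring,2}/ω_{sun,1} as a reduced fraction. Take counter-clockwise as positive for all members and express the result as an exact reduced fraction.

Stage 1: N_ring = 14 + 2·25 = 64
Stage 1: 14(ω_s−ω_c) = −64(ω_r−ω_c),  ω_r=0, ω_s=1
Stage 1: 14(1−ω_c) = −64(0−ω_c)  ⇒  78ω_c = 14  ⇒  ω_c = 7/39
  ⇒ ω_c¹/ω_s¹ = 7/39
Stage 2: N_ring = 29 + 2·20 = 69
Stage 2: 29(ω_s−ω_c) = −69(ω_r−ω_c),  ω_s=0, ω_c=1
Stage 2: ω_r = 1 − (29/69)(0−1) = 98/69
  ⇒ ω_r²/ω_c² = 98/69
Coupling ω_c² = ω_c¹ ⇒ overall = 7/39 × 98/69 = 686/2691

686/2691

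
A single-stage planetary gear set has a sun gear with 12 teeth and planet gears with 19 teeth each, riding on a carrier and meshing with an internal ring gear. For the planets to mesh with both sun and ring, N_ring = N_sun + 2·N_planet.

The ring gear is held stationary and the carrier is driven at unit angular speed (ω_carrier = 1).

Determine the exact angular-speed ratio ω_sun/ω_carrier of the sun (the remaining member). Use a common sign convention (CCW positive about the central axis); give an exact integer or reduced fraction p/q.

N_ring = 12 + 2·19 = 50
12(ω_s−ω_c) = −50(ω_r−ω_c),  ω_r=0, ω_c=1
ω_s = 1 − (50/12)(0−1) = 31/6
ω_s/ω_c = 31/6

31/6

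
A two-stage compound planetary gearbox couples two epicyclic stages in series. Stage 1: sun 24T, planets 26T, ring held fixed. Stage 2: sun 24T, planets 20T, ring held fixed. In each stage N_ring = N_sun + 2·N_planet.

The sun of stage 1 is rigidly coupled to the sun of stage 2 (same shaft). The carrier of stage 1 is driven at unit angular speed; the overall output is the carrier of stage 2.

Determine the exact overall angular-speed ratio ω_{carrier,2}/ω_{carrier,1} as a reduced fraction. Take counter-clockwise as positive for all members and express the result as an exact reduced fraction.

Stage 1: N_ring = 24 + 2·26 = 76
Stage 1: 24(ω_s−ω_c) = −76(ω_r−ω_c),  ω_r=0, ω_c=1
Stage 1: ω_s = 1 − (76/24)(0−1) = 25/6
  ⇒ ω_s¹/ω_c¹ = 25/6
Stage 2: N_ring = 24 + 2·20 = 64
Stage 2: 24(ω_s−ω_c) = −64(ω_r−ω_c),  ω_r=0, ω_s=1
Stage 2: 24(1−ω_c) = −64(0−ω_c)  ⇒  88ω_c = 24  ⇒  ω_c = 3/11
  ⇒ ω_c²/ω_s² = 3/11
Coupling ω_s² = ω_s¹ ⇒ overall = 25/6 × 3/11 = 25/22

25/22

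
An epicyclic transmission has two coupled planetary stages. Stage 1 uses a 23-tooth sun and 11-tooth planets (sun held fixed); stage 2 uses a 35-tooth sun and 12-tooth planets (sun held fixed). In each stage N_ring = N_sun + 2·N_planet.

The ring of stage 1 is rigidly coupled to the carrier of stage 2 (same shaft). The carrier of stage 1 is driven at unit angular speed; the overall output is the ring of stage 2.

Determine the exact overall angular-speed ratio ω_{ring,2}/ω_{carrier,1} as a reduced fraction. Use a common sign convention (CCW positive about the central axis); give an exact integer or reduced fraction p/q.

Stage 1: N_ring = 23 + 2·11 = 45
Stage 1: 23(ω_s−ω_c) = −45(ω_r−ω_c),  ω_s=0, ω_c=1
Stage 1: ω_r = 1 − (23/45)(0−1) = 68/45
  ⇒ ω_r¹/ω_c¹ = 68/45
Stage 2: N_ring = 35 + 2·12 = 59
Stage 2: 35(ω_s−ω_c) = −59(ω_r−ω_c),  ω_s=0, ω_c=1
Stage 2: ω_r = 1 − (35/59)(0−1) = 94/59
  ⇒ ω_r²/ω_c² = 94/59
Coupling ω_c² = ω_r¹ ⇒ overall = 68/45 × 94/59 = 6392/2655

6392/2655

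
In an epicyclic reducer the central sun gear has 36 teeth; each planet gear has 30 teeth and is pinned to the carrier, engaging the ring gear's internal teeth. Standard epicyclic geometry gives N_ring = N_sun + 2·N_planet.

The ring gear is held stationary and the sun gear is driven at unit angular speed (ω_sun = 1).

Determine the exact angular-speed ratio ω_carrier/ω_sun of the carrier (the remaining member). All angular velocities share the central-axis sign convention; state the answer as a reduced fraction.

N_ring = 36 + 2·30 = 96
36(ω_s−ω_c) = −96(ω_r−ω_c),  ω_r=0, ω_s=1
36(1−ω_c) = −96(0−ω_c)  ⇒  132ω_c = 36  ⇒  ω_c = 3/11
ω_c/ω_s = 3/11

3/11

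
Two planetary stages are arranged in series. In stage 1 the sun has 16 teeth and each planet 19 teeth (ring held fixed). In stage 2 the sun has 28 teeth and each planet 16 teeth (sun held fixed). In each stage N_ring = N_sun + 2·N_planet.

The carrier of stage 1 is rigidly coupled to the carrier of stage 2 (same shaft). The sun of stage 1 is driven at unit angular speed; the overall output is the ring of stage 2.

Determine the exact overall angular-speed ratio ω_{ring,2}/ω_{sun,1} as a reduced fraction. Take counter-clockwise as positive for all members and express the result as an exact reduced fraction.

176/525

Stage 1: N_ring = 16 + 2·19 = 54
Stage 1: 16(ω_s−ω_c) = −54(ω_r−ω_c),  ω_r=0, ω_s=1
Stage 1: 16(1−ω_c) = −54(0−ω_c)  ⇒  70ω_c = 16  ⇒  ω_c = 8/35
  ⇒ ω_c¹/ω_s¹ = 8/35
Stage 2: N_ring = 28 + 2·16 = 60
Stage 2: 28(ω_s−ω_c) = −60(ω_r−ω_c),  ω_s=0, ω_c=1
Stage 2: ω_r = 1 − (28/60)(0−1) = 22/15
  ⇒ ω_r²/ω_c² = 22/15
Coupling ω_c² = ω_c¹ ⇒ overall = 8/35 × 22/15 = 176/525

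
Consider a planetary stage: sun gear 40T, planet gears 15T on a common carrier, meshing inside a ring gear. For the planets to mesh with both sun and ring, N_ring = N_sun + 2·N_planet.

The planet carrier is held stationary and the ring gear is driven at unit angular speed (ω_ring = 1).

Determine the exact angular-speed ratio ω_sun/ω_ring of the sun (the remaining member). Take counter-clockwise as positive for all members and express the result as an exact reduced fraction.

N_ring = 40 + 2·15 = 70
40(ω_s−ω_c) = −70(ω_r−ω_c),  ω_c=0, ω_r=1
ω_s = 0 − (70/40)(1−0) = -7/4
ω_s/ω_r = -7/4

-7/4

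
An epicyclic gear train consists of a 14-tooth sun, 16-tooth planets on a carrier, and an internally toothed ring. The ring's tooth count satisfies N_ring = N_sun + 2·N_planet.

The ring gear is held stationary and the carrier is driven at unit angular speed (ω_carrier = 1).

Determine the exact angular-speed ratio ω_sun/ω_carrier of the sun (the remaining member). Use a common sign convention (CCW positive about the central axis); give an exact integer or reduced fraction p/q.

N_ring = 14 + 2·16 = 46
14(ω_s−ω_c) = −46(ω_r−ω_c),  ω_r=0, ω_c=1
ω_s = 1 − (46/14)(0−1) = 30/7
ω_s/ω_c = 30/7

30/7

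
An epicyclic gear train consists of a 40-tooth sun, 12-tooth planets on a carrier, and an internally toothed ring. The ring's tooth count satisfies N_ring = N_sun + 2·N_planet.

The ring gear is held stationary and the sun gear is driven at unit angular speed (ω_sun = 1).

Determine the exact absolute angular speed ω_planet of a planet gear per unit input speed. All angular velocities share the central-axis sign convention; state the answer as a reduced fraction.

-5/3

N_ring = 40 + 2·12 = 64
40(ω_s−ω_c) = −64(ω_r−ω_c),  ω_r=0, ω_s=1
40(1−ω_c) = −64(0−ω_c)  ⇒  104ω_c = 40  ⇒  ω_c = 5/13
sun–planet: 40·(1−5/13) = −12·(ω_p−ω_c)  ⇒  ω_p−ω_c = −(40/12)·(8/13) = -80/39
ω_p = 5/13 − 80/39 = -5/3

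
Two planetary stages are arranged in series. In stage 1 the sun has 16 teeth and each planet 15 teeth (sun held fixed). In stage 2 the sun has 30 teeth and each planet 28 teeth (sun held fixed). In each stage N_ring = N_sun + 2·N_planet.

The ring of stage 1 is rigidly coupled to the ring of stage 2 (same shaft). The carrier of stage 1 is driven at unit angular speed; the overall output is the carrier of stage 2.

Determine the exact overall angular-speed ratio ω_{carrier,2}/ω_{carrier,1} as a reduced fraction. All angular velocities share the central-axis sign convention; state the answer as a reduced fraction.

1333/1334

Stage 1: N_ring = 16 + 2·15 = 46
Stage 1: 16(ω_s−ω_c) = −46(ω_r−ω_c),  ω_s=0, ω_c=1
Stage 1: ω_r = 1 − (16/46)(0−1) = 31/23
  ⇒ ω_r¹/ω_c¹ = 31/23
Stage 2: N_ring = 30 + 2·28 = 86
Stage 2: 30(ω_s−ω_c) = −86(ω_r−ω_c),  ω_s=0, ω_r=1
Stage 2: 30(0−ω_c) = −86(1−ω_c)  ⇒  116ω_c = 86  ⇒  ω_c = 43/58
  ⇒ ω_c²/ω_r² = 43/58
Coupling ω_r² = ω_r¹ ⇒ overall = 31/23 × 43/58 = 1333/1334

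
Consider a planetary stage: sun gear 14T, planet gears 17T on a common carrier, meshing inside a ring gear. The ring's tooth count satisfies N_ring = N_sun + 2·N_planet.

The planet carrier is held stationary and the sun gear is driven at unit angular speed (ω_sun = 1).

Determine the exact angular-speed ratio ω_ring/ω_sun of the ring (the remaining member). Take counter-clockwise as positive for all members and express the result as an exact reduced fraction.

-7/24

N_ring = 14 + 2·17 = 48
14(ω_s−ω_c) = −48(ω_r−ω_c),  ω_c=0, ω_s=1
ω_r = 0 − (14/48)(1−0) = -7/24
ω_r/ω_s = -7/24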